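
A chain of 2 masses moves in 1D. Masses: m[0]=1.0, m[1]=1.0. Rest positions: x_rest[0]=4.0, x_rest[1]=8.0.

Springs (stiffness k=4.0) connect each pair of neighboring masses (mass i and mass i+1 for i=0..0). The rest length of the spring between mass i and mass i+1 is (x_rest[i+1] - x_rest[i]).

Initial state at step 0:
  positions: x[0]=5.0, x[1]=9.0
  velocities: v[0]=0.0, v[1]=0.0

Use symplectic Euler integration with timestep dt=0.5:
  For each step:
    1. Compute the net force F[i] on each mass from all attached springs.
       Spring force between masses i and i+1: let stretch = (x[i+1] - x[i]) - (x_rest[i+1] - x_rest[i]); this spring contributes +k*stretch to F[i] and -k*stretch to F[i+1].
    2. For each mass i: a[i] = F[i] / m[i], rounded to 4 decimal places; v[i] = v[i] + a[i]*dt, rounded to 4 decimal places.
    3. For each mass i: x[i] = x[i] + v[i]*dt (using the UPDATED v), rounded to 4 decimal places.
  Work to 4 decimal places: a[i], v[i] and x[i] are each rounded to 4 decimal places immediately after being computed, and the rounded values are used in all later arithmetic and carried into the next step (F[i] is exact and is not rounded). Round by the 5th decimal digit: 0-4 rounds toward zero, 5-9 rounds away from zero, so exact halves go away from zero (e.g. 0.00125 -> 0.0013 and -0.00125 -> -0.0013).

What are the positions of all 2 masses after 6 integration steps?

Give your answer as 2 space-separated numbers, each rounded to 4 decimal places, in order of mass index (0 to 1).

Step 0: x=[5.0000 9.0000] v=[0.0000 0.0000]
Step 1: x=[5.0000 9.0000] v=[0.0000 0.0000]
Step 2: x=[5.0000 9.0000] v=[0.0000 0.0000]
Step 3: x=[5.0000 9.0000] v=[0.0000 0.0000]
Step 4: x=[5.0000 9.0000] v=[0.0000 0.0000]
Step 5: x=[5.0000 9.0000] v=[0.0000 0.0000]
Step 6: x=[5.0000 9.0000] v=[0.0000 0.0000]

Answer: 5.0000 9.0000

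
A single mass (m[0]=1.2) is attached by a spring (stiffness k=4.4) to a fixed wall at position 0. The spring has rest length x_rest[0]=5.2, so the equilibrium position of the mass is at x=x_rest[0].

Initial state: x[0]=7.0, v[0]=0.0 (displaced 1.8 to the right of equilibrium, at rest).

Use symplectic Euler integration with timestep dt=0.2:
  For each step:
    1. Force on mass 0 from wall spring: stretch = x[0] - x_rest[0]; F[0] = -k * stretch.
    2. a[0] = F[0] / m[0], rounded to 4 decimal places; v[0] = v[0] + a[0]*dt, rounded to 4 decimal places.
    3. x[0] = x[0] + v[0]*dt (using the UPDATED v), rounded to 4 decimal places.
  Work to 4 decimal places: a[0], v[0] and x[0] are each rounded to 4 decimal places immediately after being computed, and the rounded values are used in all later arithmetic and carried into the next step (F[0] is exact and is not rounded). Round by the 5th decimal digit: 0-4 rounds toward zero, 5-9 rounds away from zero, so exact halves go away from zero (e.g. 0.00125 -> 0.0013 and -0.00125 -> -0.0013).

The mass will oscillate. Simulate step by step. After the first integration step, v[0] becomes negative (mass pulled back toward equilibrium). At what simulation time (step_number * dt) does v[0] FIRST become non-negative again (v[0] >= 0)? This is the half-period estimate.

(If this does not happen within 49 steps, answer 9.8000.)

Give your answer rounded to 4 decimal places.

Answer: 1.8000

Derivation:
Step 0: x=[7.0000] v=[0.0000]
Step 1: x=[6.7360] v=[-1.3200]
Step 2: x=[6.2467] v=[-2.4464]
Step 3: x=[5.6039] v=[-3.2140]
Step 4: x=[4.9019] v=[-3.5102]
Step 5: x=[4.2436] v=[-3.2916]
Step 6: x=[3.7256] v=[-2.5902]
Step 7: x=[3.4238] v=[-1.5090]
Step 8: x=[3.3825] v=[-0.2065]
Step 9: x=[3.6078] v=[1.1263]
First v>=0 after going negative at step 9, time=1.8000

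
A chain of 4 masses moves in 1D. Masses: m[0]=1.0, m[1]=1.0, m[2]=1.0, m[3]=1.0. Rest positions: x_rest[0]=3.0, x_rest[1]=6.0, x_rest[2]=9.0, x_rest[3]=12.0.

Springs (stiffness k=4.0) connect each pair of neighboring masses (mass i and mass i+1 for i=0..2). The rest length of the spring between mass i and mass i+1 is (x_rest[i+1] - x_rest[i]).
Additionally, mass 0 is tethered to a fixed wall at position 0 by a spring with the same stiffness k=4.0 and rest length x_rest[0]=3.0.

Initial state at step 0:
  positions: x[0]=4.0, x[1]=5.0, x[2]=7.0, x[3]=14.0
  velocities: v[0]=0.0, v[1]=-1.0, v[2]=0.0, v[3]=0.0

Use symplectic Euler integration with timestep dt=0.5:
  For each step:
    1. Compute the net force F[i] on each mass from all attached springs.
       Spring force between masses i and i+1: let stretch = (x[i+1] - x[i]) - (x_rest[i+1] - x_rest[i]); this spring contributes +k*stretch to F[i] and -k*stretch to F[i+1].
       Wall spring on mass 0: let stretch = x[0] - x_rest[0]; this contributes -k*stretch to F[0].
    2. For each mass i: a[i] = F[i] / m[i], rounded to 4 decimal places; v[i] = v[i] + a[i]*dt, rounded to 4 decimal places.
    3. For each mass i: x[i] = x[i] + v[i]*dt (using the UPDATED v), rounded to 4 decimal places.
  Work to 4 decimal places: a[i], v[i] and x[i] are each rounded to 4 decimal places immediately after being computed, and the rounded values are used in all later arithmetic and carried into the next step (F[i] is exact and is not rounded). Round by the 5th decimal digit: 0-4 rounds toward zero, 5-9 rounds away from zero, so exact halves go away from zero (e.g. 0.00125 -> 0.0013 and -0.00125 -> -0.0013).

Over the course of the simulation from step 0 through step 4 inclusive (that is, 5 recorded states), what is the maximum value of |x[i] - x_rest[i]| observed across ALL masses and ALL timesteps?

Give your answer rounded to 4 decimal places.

Step 0: x=[4.0000 5.0000 7.0000 14.0000] v=[0.0000 -1.0000 0.0000 0.0000]
Step 1: x=[1.0000 5.5000 12.0000 10.0000] v=[-6.0000 1.0000 10.0000 -8.0000]
Step 2: x=[1.5000 8.0000 8.5000 11.0000] v=[1.0000 5.0000 -7.0000 2.0000]
Step 3: x=[7.0000 4.5000 7.0000 12.5000] v=[11.0000 -7.0000 -3.0000 3.0000]
Step 4: x=[3.0000 6.0000 8.5000 11.5000] v=[-8.0000 3.0000 3.0000 -2.0000]
Max displacement = 4.0000

Answer: 4.0000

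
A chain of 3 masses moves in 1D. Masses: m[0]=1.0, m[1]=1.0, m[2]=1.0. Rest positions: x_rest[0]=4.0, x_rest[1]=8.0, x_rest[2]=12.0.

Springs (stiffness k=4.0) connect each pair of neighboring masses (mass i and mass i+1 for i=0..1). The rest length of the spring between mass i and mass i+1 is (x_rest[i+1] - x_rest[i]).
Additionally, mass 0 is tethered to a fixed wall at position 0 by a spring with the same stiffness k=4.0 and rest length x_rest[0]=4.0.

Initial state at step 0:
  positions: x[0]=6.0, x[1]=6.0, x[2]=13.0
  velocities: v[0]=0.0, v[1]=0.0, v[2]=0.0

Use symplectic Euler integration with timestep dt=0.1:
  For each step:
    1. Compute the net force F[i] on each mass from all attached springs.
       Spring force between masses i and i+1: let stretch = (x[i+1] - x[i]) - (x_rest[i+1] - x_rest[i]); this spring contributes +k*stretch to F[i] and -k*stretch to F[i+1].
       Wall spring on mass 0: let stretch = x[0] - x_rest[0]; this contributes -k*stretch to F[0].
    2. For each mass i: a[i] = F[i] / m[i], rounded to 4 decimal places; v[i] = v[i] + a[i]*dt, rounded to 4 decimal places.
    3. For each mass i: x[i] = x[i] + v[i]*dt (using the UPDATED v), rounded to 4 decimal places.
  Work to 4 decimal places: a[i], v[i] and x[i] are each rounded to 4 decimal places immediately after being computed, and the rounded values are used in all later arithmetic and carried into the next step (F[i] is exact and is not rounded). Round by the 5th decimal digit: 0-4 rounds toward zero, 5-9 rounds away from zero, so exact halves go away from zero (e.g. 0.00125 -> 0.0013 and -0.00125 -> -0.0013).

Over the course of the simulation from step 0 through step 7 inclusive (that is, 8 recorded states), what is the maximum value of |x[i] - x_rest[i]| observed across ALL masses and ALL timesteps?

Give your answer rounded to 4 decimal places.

Step 0: x=[6.0000 6.0000 13.0000] v=[0.0000 0.0000 0.0000]
Step 1: x=[5.7600 6.2800 12.8800] v=[-2.4000 2.8000 -1.2000]
Step 2: x=[5.3104 6.8032 12.6560] v=[-4.4960 5.2320 -2.2400]
Step 3: x=[4.7081 7.5008 12.3579] v=[-6.0230 6.9760 -2.9811]
Step 4: x=[4.0292 8.2810 12.0255] v=[-6.7892 7.8018 -3.3239]
Step 5: x=[3.3592 9.0409 11.7033] v=[-6.7002 7.5989 -3.2217]
Step 6: x=[2.7821 9.6800 11.4346] v=[-5.7712 6.3912 -2.6867]
Step 7: x=[2.3696 10.1134 11.2558] v=[-4.1249 4.3339 -1.7885]
Max displacement = 2.1134

Answer: 2.1134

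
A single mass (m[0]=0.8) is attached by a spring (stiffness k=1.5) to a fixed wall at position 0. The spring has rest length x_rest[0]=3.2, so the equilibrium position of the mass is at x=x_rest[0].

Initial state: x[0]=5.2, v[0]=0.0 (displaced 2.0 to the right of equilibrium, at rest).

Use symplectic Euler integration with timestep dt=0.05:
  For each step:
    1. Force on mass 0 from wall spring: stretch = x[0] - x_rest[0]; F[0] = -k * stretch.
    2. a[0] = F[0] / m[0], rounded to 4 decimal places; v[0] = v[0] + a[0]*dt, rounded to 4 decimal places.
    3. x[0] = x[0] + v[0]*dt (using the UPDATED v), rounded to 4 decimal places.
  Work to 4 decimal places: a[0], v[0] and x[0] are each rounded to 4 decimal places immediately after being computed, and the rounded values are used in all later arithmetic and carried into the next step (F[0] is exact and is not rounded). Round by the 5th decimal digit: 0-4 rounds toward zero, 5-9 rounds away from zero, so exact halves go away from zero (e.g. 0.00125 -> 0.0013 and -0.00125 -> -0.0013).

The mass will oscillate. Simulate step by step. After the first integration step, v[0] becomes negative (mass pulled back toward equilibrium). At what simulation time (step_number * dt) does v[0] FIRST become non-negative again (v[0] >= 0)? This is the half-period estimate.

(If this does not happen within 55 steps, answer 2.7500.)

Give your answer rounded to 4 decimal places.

Answer: 2.3000

Derivation:
Step 0: x=[5.2000] v=[0.0000]
Step 1: x=[5.1906] v=[-0.1875]
Step 2: x=[5.1719] v=[-0.3741]
Step 3: x=[5.1440] v=[-0.5590]
Step 4: x=[5.1069] v=[-0.7413]
Step 5: x=[5.0609] v=[-0.9201]
Step 6: x=[5.0062] v=[-1.0946]
Step 7: x=[4.9430] v=[-1.2639]
Step 8: x=[4.8716] v=[-1.4273]
Step 9: x=[4.7924] v=[-1.5840]
Step 10: x=[4.7057] v=[-1.7333]
Step 11: x=[4.6120] v=[-1.8745]
Step 12: x=[4.5117] v=[-2.0069]
Step 13: x=[4.4052] v=[-2.1299]
Step 14: x=[4.2931] v=[-2.2429]
Step 15: x=[4.1758] v=[-2.3454]
Step 16: x=[4.0540] v=[-2.4369]
Step 17: x=[3.9282] v=[-2.5170]
Step 18: x=[3.7989] v=[-2.5853]
Step 19: x=[3.6668] v=[-2.6414]
Step 20: x=[3.5325] v=[-2.6852]
Step 21: x=[3.3967] v=[-2.7164]
Step 22: x=[3.2600] v=[-2.7348]
Step 23: x=[3.1230] v=[-2.7404]
Step 24: x=[2.9863] v=[-2.7332]
Step 25: x=[2.8506] v=[-2.7132]
Step 26: x=[2.7166] v=[-2.6804]
Step 27: x=[2.5848] v=[-2.6351]
Step 28: x=[2.4559] v=[-2.5774]
Step 29: x=[2.3305] v=[-2.5076]
Step 30: x=[2.2092] v=[-2.4261]
Step 31: x=[2.0925] v=[-2.3332]
Step 32: x=[1.9810] v=[-2.2294]
Step 33: x=[1.8752] v=[-2.1151]
Step 34: x=[1.7757] v=[-1.9909]
Step 35: x=[1.6828] v=[-1.8574]
Step 36: x=[1.5970] v=[-1.7152]
Step 37: x=[1.5188] v=[-1.5649]
Step 38: x=[1.4484] v=[-1.4073]
Step 39: x=[1.3862] v=[-1.2431]
Step 40: x=[1.3325] v=[-1.0731]
Step 41: x=[1.2876] v=[-0.8980]
Step 42: x=[1.2517] v=[-0.7187]
Step 43: x=[1.2249] v=[-0.5360]
Step 44: x=[1.2074] v=[-0.3508]
Step 45: x=[1.1992] v=[-0.1640]
Step 46: x=[1.2004] v=[0.0236]
First v>=0 after going negative at step 46, time=2.3000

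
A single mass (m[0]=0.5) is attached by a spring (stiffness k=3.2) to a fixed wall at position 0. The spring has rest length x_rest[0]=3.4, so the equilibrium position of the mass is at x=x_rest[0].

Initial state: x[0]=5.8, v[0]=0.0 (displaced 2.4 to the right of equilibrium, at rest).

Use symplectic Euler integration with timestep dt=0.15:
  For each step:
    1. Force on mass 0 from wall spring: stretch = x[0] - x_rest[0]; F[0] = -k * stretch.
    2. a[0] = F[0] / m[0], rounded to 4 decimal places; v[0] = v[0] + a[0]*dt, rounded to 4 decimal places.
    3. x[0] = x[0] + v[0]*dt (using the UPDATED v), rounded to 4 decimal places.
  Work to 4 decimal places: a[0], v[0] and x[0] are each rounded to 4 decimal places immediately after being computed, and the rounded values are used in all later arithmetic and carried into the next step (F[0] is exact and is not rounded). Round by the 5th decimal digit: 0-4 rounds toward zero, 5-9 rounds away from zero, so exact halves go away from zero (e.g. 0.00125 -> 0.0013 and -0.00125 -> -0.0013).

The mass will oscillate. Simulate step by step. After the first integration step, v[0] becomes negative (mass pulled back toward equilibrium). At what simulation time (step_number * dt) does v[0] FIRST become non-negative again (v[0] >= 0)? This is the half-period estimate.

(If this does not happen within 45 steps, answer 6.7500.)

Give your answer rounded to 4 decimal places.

Step 0: x=[5.8000] v=[0.0000]
Step 1: x=[5.4544] v=[-2.3040]
Step 2: x=[4.8130] v=[-4.2762]
Step 3: x=[3.9681] v=[-5.6327]
Step 4: x=[3.0414] v=[-6.1781]
Step 5: x=[2.1663] v=[-5.8339]
Step 6: x=[1.4689] v=[-4.6495]
Step 7: x=[1.0495] v=[-2.7957]
Step 8: x=[0.9686] v=[-0.5392]
Step 9: x=[1.2379] v=[1.7950]
First v>=0 after going negative at step 9, time=1.3500

Answer: 1.3500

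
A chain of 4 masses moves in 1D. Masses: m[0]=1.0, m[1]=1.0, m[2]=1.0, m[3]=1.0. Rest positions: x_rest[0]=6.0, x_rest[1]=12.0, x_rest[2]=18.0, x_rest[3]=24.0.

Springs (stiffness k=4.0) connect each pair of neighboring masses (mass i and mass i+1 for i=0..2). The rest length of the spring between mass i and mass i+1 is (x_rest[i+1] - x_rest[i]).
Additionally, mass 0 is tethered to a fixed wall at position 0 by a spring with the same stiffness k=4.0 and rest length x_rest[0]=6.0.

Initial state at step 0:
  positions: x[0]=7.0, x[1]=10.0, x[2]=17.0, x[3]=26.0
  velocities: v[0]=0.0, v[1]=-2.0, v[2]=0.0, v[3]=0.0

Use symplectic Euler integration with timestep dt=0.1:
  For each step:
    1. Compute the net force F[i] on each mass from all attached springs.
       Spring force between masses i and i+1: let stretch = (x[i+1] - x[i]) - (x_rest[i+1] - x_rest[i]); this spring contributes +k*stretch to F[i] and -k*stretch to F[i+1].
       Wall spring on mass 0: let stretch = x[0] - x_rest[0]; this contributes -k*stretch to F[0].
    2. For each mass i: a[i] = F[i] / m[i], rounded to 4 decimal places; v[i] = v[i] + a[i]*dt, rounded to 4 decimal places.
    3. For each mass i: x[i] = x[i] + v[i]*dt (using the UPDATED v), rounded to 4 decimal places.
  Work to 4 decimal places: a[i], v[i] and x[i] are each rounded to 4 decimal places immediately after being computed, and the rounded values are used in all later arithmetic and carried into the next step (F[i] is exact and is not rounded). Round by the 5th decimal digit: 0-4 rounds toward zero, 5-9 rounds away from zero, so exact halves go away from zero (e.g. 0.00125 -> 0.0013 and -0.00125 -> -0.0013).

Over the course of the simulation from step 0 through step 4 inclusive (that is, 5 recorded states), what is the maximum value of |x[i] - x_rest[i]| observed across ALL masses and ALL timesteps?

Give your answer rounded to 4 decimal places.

Answer: 2.0400

Derivation:
Step 0: x=[7.0000 10.0000 17.0000 26.0000] v=[0.0000 -2.0000 0.0000 0.0000]
Step 1: x=[6.8400 9.9600 17.0800 25.8800] v=[-1.6000 -0.4000 0.8000 -1.2000]
Step 2: x=[6.5312 10.0800 17.2272 25.6480] v=[-3.0880 1.2000 1.4720 -2.3200]
Step 3: x=[6.1031 10.3439 17.4253 25.3192] v=[-4.2810 2.6394 1.9814 -3.2883]
Step 4: x=[5.6005 10.7215 17.6559 24.9146] v=[-5.0259 3.7756 2.3064 -4.0459]
Max displacement = 2.0400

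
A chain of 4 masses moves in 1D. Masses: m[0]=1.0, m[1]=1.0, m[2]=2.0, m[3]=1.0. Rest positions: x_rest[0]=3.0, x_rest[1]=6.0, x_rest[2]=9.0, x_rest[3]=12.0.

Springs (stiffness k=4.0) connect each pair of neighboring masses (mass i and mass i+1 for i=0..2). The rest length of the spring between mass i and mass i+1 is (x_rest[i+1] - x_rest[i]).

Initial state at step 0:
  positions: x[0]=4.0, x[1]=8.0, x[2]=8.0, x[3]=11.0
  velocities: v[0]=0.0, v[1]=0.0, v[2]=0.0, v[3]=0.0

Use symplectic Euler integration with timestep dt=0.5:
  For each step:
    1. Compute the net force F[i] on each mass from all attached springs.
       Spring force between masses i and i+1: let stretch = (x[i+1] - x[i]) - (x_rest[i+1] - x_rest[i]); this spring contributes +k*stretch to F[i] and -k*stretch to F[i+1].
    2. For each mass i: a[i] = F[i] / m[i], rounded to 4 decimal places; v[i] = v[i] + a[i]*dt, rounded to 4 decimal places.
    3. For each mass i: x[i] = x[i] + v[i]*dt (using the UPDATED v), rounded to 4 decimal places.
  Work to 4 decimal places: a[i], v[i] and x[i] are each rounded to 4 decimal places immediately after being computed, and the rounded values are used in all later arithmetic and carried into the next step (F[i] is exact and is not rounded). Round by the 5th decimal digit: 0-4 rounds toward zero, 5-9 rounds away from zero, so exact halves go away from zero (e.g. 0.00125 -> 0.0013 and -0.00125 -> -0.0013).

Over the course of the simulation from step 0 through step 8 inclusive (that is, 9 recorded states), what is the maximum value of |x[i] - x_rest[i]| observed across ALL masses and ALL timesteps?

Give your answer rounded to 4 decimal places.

Step 0: x=[4.0000 8.0000 8.0000 11.0000] v=[0.0000 0.0000 0.0000 0.0000]
Step 1: x=[5.0000 4.0000 9.5000 11.0000] v=[2.0000 -8.0000 3.0000 0.0000]
Step 2: x=[2.0000 6.5000 9.0000 12.5000] v=[-6.0000 5.0000 -1.0000 3.0000]
Step 3: x=[0.5000 7.0000 9.0000 13.5000] v=[-3.0000 1.0000 0.0000 2.0000]
Step 4: x=[2.5000 3.0000 10.2500 13.0000] v=[4.0000 -8.0000 2.5000 -1.0000]
Step 5: x=[2.0000 5.7500 9.2500 12.7500] v=[-1.0000 5.5000 -2.0000 -0.5000]
Step 6: x=[2.2500 8.2500 8.2500 12.0000] v=[0.5000 5.0000 -2.0000 -1.5000]
Step 7: x=[5.5000 4.7500 9.1250 10.5000] v=[6.5000 -7.0000 1.7500 -3.0000]
Step 8: x=[5.0000 6.3750 8.5000 10.6250] v=[-1.0000 3.2500 -1.2500 0.2500]
Max displacement = 3.0000

Answer: 3.0000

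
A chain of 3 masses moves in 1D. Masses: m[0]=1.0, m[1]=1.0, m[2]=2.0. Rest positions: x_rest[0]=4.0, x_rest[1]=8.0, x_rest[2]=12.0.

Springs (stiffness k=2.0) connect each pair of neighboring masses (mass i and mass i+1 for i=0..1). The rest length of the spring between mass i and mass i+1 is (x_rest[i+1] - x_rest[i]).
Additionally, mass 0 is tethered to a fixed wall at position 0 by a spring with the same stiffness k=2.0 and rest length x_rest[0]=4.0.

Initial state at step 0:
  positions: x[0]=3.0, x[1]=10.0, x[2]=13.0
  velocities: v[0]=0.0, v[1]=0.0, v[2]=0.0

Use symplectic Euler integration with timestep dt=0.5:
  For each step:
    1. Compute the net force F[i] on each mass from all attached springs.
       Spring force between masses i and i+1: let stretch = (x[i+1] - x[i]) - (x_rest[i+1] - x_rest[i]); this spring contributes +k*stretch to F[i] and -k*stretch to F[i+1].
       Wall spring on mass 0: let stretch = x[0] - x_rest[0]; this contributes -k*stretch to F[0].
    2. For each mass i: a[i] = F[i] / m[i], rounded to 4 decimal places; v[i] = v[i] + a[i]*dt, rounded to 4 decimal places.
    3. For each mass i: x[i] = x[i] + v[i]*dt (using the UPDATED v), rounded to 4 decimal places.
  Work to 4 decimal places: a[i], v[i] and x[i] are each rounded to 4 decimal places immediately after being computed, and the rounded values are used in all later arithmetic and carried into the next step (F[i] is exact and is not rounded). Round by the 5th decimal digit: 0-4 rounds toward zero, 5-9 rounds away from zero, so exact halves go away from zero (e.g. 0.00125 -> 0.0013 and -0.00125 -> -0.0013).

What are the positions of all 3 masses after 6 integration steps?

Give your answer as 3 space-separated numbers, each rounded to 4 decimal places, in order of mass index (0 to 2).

Step 0: x=[3.0000 10.0000 13.0000] v=[0.0000 0.0000 0.0000]
Step 1: x=[5.0000 8.0000 13.2500] v=[4.0000 -4.0000 0.5000]
Step 2: x=[6.0000 7.1250 13.1875] v=[2.0000 -1.7500 -0.1250]
Step 3: x=[4.5625 8.7188 12.6094] v=[-2.8750 3.1875 -1.1563]
Step 4: x=[2.9219 10.1797 12.0586] v=[-3.2812 2.9218 -1.1016]
Step 5: x=[3.4493 8.9512 12.0381] v=[1.0547 -2.4571 -0.0411]
Step 6: x=[5.0030 6.5152 12.2459] v=[3.1073 -4.8721 0.4155]

Answer: 5.0030 6.5152 12.2459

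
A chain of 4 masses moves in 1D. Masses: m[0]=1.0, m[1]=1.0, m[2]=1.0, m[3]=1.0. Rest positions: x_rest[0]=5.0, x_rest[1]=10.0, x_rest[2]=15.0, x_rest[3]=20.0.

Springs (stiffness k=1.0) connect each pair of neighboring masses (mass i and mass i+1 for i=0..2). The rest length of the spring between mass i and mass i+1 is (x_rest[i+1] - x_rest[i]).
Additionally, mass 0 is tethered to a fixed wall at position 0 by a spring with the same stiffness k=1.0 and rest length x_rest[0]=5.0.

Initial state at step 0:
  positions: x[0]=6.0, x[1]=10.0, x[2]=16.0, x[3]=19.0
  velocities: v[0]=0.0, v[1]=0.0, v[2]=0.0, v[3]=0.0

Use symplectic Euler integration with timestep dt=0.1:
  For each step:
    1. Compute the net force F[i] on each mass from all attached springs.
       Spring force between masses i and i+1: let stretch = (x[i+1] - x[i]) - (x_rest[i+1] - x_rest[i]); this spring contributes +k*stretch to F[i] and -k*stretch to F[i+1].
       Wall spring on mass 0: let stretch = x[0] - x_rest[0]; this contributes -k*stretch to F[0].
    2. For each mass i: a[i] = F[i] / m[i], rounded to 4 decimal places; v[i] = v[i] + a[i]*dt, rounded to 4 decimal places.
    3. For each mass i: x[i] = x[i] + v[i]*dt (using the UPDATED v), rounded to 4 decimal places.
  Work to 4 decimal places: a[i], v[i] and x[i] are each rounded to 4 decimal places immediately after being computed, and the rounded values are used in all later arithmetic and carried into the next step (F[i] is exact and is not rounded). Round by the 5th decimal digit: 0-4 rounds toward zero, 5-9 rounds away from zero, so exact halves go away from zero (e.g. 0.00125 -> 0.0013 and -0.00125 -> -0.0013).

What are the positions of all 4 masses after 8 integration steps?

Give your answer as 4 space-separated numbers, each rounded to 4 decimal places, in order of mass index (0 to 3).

Step 0: x=[6.0000 10.0000 16.0000 19.0000] v=[0.0000 0.0000 0.0000 0.0000]
Step 1: x=[5.9800 10.0200 15.9700 19.0200] v=[-0.2000 0.2000 -0.3000 0.2000]
Step 2: x=[5.9406 10.0591 15.9110 19.0595] v=[-0.3940 0.3910 -0.5900 0.3950]
Step 3: x=[5.8830 10.1155 15.8250 19.1175] v=[-0.5762 0.5643 -0.8603 0.5802]
Step 4: x=[5.8089 10.1867 15.7148 19.1926] v=[-0.7413 0.7120 -1.1020 0.7510]
Step 5: x=[5.7205 10.2694 15.5841 19.2829] v=[-0.8844 0.8270 -1.3070 0.9032]
Step 6: x=[5.6203 10.3598 15.4372 19.3862] v=[-1.0016 0.9036 -1.4686 1.0333]
Step 7: x=[5.5113 10.4535 15.2791 19.5000] v=[-1.0897 0.9374 -1.5814 1.1384]
Step 8: x=[5.3966 10.5461 15.1149 19.6216] v=[-1.1466 0.9257 -1.6419 1.2163]

Answer: 5.3966 10.5461 15.1149 19.6216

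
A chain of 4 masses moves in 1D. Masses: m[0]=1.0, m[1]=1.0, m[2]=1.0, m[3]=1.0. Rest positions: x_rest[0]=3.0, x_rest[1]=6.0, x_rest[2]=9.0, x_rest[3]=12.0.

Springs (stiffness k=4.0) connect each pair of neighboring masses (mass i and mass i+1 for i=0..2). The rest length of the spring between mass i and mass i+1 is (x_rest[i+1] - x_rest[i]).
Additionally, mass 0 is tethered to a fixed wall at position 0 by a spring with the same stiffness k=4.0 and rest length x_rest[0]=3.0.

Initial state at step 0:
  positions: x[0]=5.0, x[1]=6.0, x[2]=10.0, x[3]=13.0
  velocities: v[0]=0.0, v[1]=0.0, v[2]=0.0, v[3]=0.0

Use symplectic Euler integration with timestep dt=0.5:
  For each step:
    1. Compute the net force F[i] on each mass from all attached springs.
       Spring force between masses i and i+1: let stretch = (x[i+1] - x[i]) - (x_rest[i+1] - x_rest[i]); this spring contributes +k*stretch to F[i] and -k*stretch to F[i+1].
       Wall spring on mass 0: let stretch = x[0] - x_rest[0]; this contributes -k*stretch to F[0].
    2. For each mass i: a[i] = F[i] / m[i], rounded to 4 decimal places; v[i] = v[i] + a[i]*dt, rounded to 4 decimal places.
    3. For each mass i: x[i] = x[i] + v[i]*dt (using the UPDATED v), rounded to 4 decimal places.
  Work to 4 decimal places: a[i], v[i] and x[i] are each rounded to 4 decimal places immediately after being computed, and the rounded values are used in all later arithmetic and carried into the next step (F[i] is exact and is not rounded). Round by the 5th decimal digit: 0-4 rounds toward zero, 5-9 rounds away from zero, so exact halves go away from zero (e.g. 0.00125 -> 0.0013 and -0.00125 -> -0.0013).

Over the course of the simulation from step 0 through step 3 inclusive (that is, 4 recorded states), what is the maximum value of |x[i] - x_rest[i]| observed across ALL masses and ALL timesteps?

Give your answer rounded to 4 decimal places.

Step 0: x=[5.0000 6.0000 10.0000 13.0000] v=[0.0000 0.0000 0.0000 0.0000]
Step 1: x=[1.0000 9.0000 9.0000 13.0000] v=[-8.0000 6.0000 -2.0000 0.0000]
Step 2: x=[4.0000 4.0000 12.0000 12.0000] v=[6.0000 -10.0000 6.0000 -2.0000]
Step 3: x=[3.0000 7.0000 7.0000 14.0000] v=[-2.0000 6.0000 -10.0000 4.0000]
Max displacement = 3.0000

Answer: 3.0000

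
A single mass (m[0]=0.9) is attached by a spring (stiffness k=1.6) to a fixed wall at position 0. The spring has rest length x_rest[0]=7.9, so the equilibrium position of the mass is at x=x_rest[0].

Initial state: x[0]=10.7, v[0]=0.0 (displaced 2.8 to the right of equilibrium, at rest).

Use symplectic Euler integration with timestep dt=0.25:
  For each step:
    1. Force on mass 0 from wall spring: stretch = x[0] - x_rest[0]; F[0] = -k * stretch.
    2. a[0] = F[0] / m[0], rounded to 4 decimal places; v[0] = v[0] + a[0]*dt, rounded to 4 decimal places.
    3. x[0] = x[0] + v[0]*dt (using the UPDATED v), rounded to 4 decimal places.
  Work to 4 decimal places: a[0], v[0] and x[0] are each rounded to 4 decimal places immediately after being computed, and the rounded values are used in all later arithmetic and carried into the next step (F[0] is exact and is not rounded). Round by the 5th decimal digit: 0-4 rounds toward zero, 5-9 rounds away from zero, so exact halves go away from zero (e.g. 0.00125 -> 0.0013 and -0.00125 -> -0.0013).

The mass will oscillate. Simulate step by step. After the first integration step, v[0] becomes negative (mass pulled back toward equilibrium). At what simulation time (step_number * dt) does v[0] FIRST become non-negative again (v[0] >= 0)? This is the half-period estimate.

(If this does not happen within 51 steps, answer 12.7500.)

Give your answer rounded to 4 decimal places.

Step 0: x=[10.7000] v=[0.0000]
Step 1: x=[10.3889] v=[-1.2445]
Step 2: x=[9.8012] v=[-2.3507]
Step 3: x=[9.0023] v=[-3.1957]
Step 4: x=[8.0809] v=[-3.6856]
Step 5: x=[7.1394] v=[-3.7660]
Step 6: x=[6.2824] v=[-3.4280]
Step 7: x=[5.6051] v=[-2.7091]
Step 8: x=[5.1828] v=[-1.6892]
Step 9: x=[5.0624] v=[-0.4816]
Step 10: x=[5.2573] v=[0.7796]
First v>=0 after going negative at step 10, time=2.5000

Answer: 2.5000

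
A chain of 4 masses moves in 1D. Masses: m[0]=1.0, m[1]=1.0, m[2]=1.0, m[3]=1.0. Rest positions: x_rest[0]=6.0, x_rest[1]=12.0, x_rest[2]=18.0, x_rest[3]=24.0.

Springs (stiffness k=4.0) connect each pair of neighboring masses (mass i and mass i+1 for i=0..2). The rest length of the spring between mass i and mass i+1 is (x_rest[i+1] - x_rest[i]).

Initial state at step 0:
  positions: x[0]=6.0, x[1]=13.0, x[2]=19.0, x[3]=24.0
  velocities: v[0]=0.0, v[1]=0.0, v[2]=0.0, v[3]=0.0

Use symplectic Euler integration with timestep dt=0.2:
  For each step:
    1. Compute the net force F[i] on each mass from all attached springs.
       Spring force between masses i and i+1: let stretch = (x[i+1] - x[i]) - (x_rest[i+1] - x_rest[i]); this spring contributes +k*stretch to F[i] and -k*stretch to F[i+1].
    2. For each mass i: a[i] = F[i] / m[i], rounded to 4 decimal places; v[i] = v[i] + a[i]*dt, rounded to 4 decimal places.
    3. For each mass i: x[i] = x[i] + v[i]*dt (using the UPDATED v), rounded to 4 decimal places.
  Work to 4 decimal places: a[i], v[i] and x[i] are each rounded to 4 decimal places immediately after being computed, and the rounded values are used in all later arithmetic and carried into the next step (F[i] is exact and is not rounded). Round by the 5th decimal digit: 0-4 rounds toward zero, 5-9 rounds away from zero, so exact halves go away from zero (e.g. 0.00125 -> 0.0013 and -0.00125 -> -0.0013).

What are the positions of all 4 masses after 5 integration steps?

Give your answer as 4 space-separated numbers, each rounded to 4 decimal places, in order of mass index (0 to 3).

Step 0: x=[6.0000 13.0000 19.0000 24.0000] v=[0.0000 0.0000 0.0000 0.0000]
Step 1: x=[6.1600 12.8400 18.8400 24.1600] v=[0.8000 -0.8000 -0.8000 0.8000]
Step 2: x=[6.4288 12.5712 18.5712 24.4288] v=[1.3440 -1.3440 -1.3440 1.3440]
Step 3: x=[6.7204 12.2796 18.2796 24.7204] v=[1.4579 -1.4579 -1.4579 1.4579]
Step 4: x=[6.9415 12.0585 18.0585 24.9415] v=[1.1053 -1.1053 -1.1053 1.1053]
Step 5: x=[7.0213 11.9787 17.9787 25.0213] v=[0.3989 -0.3989 -0.3989 0.3989]

Answer: 7.0213 11.9787 17.9787 25.0213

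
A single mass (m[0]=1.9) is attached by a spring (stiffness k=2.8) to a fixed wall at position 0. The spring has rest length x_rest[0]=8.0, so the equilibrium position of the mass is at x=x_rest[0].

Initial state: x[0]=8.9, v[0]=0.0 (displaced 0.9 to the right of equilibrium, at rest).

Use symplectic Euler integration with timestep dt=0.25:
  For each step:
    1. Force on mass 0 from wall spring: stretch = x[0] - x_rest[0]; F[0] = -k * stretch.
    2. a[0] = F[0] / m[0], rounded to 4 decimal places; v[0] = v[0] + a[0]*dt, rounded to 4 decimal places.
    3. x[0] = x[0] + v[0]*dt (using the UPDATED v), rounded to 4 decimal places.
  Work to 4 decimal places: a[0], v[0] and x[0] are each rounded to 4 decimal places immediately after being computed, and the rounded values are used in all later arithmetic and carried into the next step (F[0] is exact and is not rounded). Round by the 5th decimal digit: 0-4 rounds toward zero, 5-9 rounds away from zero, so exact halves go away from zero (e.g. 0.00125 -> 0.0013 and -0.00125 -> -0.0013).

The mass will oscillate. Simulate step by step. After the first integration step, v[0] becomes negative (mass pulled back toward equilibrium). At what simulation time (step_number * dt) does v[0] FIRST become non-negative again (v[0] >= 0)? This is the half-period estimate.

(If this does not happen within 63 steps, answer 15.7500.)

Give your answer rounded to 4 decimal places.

Step 0: x=[8.9000] v=[0.0000]
Step 1: x=[8.8171] v=[-0.3316]
Step 2: x=[8.6590] v=[-0.6326]
Step 3: x=[8.4402] v=[-0.8754]
Step 4: x=[8.1808] v=[-1.0376]
Step 5: x=[7.9048] v=[-1.1042]
Step 6: x=[7.6375] v=[-1.0691]
Step 7: x=[7.4036] v=[-0.9356]
Step 8: x=[7.2246] v=[-0.7159]
Step 9: x=[7.1171] v=[-0.4302]
Step 10: x=[7.0909] v=[-0.1049]
Step 11: x=[7.1484] v=[0.2300]
First v>=0 after going negative at step 11, time=2.7500

Answer: 2.7500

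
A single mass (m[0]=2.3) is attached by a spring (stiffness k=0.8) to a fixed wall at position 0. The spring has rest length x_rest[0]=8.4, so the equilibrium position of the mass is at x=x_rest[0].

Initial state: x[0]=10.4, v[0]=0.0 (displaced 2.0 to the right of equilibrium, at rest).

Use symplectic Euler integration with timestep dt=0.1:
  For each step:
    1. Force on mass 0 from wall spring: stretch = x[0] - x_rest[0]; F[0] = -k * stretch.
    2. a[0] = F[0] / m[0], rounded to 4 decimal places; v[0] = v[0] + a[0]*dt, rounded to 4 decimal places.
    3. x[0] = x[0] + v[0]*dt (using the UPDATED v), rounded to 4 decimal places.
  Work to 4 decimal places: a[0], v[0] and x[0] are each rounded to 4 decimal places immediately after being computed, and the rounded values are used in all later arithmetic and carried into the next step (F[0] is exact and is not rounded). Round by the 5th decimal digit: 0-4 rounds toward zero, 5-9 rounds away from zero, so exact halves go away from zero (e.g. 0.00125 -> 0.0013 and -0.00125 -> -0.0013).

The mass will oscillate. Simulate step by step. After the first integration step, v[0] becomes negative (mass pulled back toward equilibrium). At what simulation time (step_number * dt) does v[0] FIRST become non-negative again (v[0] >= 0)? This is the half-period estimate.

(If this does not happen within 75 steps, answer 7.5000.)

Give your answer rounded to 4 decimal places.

Step 0: x=[10.4000] v=[0.0000]
Step 1: x=[10.3930] v=[-0.0696]
Step 2: x=[10.3791] v=[-0.1389]
Step 3: x=[10.3583] v=[-0.2077]
Step 4: x=[10.3307] v=[-0.2758]
Step 5: x=[10.2964] v=[-0.3430]
Step 6: x=[10.2555] v=[-0.4090]
Step 7: x=[10.2082] v=[-0.4735]
Step 8: x=[10.1546] v=[-0.5364]
Step 9: x=[10.0949] v=[-0.5974]
Step 10: x=[10.0293] v=[-0.6564]
Step 11: x=[9.9580] v=[-0.7131]
Step 12: x=[9.8813] v=[-0.7673]
Step 13: x=[9.7994] v=[-0.8188]
Step 14: x=[9.7127] v=[-0.8675]
Step 15: x=[9.6214] v=[-0.9132]
Step 16: x=[9.5258] v=[-0.9557]
Step 17: x=[9.4263] v=[-0.9949]
Step 18: x=[9.3232] v=[-1.0306]
Step 19: x=[9.2169] v=[-1.0627]
Step 20: x=[9.1078] v=[-1.0911]
Step 21: x=[8.9962] v=[-1.1157]
Step 22: x=[8.8826] v=[-1.1364]
Step 23: x=[8.7673] v=[-1.1532]
Step 24: x=[8.6507] v=[-1.1660]
Step 25: x=[8.5332] v=[-1.1747]
Step 26: x=[8.4153] v=[-1.1793]
Step 27: x=[8.2973] v=[-1.1798]
Step 28: x=[8.1797] v=[-1.1762]
Step 29: x=[8.0629] v=[-1.1685]
Step 30: x=[7.9472] v=[-1.1568]
Step 31: x=[7.8331] v=[-1.1411]
Step 32: x=[7.7210] v=[-1.1214]
Step 33: x=[7.6112] v=[-1.0978]
Step 34: x=[7.5042] v=[-1.0704]
Step 35: x=[7.4003] v=[-1.0392]
Step 36: x=[7.2999] v=[-1.0044]
Step 37: x=[7.2033] v=[-0.9661]
Step 38: x=[7.1109] v=[-0.9245]
Step 39: x=[7.0229] v=[-0.8797]
Step 40: x=[6.9397] v=[-0.8318]
Step 41: x=[6.8616] v=[-0.7810]
Step 42: x=[6.7889] v=[-0.7275]
Step 43: x=[6.7218] v=[-0.6715]
Step 44: x=[6.6605] v=[-0.6131]
Step 45: x=[6.6052] v=[-0.5526]
Step 46: x=[6.5562] v=[-0.4902]
Step 47: x=[6.5136] v=[-0.4261]
Step 48: x=[6.4776] v=[-0.3605]
Step 49: x=[6.4482] v=[-0.2936]
Step 50: x=[6.4256] v=[-0.2257]
Step 51: x=[6.4099] v=[-0.1570]
Step 52: x=[6.4011] v=[-0.0878]
Step 53: x=[6.3993] v=[-0.0183]
Step 54: x=[6.4044] v=[0.0513]
First v>=0 after going negative at step 54, time=5.4000

Answer: 5.4000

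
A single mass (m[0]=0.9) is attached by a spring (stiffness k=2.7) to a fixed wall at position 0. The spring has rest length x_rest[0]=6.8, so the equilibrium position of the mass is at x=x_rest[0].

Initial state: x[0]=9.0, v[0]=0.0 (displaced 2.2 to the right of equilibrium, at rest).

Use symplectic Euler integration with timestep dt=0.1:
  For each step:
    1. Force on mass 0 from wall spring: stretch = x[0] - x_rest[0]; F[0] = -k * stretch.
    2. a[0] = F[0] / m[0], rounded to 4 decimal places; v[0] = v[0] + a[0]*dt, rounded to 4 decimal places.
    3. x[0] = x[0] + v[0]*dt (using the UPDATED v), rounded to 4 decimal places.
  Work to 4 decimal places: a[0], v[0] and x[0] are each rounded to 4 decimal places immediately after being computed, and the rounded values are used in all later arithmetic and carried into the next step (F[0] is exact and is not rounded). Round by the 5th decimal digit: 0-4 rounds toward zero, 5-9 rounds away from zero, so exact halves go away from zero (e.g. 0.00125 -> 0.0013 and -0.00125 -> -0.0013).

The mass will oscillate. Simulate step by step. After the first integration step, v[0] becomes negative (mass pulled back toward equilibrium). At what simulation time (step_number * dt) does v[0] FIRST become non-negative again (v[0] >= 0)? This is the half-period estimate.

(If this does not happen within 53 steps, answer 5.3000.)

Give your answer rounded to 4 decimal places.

Answer: 1.9000

Derivation:
Step 0: x=[9.0000] v=[0.0000]
Step 1: x=[8.9340] v=[-0.6600]
Step 2: x=[8.8040] v=[-1.3002]
Step 3: x=[8.6139] v=[-1.9014]
Step 4: x=[8.3693] v=[-2.4456]
Step 5: x=[8.0777] v=[-2.9164]
Step 6: x=[7.7477] v=[-3.2997]
Step 7: x=[7.3893] v=[-3.5840]
Step 8: x=[7.0132] v=[-3.7608]
Step 9: x=[6.6307] v=[-3.8248]
Step 10: x=[6.2533] v=[-3.7740]
Step 11: x=[5.8923] v=[-3.6100]
Step 12: x=[5.5585] v=[-3.3377]
Step 13: x=[5.2620] v=[-2.9653]
Step 14: x=[5.0116] v=[-2.5039]
Step 15: x=[4.8149] v=[-1.9674]
Step 16: x=[4.6777] v=[-1.3719]
Step 17: x=[4.6042] v=[-0.7352]
Step 18: x=[4.5966] v=[-0.0765]
Step 19: x=[4.6551] v=[0.5845]
First v>=0 after going negative at step 19, time=1.9000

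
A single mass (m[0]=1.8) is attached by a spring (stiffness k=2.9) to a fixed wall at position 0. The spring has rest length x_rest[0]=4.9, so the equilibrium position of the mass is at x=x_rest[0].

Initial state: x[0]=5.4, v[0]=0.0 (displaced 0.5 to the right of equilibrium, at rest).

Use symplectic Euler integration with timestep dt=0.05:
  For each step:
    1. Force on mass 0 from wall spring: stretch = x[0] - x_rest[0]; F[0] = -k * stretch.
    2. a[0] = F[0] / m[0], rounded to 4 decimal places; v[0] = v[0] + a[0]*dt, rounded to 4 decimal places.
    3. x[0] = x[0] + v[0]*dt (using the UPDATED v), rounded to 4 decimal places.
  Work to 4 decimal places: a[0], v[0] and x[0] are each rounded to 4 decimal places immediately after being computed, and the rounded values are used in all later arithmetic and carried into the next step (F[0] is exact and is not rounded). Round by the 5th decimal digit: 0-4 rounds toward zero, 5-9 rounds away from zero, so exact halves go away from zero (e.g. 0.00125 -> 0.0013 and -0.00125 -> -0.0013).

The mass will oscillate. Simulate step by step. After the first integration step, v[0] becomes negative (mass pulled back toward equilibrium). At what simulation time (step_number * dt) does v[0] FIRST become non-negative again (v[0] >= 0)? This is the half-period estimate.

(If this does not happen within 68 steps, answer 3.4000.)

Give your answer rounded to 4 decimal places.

Answer: 2.5000

Derivation:
Step 0: x=[5.4000] v=[0.0000]
Step 1: x=[5.3980] v=[-0.0403]
Step 2: x=[5.3940] v=[-0.0804]
Step 3: x=[5.3880] v=[-0.1202]
Step 4: x=[5.3800] v=[-0.1595]
Step 5: x=[5.3701] v=[-0.1982]
Step 6: x=[5.3583] v=[-0.2361]
Step 7: x=[5.3447] v=[-0.2730]
Step 8: x=[5.3293] v=[-0.3088]
Step 9: x=[5.3121] v=[-0.3434]
Step 10: x=[5.2933] v=[-0.3766]
Step 11: x=[5.2729] v=[-0.4083]
Step 12: x=[5.2510] v=[-0.4383]
Step 13: x=[5.2277] v=[-0.4666]
Step 14: x=[5.2031] v=[-0.4930]
Step 15: x=[5.1772] v=[-0.5174]
Step 16: x=[5.1502] v=[-0.5397]
Step 17: x=[5.1222] v=[-0.5599]
Step 18: x=[5.0933] v=[-0.5778]
Step 19: x=[5.0636] v=[-0.5934]
Step 20: x=[5.0333] v=[-0.6066]
Step 21: x=[5.0024] v=[-0.6173]
Step 22: x=[4.9711] v=[-0.6256]
Step 23: x=[4.9395] v=[-0.6313]
Step 24: x=[4.9078] v=[-0.6345]
Step 25: x=[4.8760] v=[-0.6351]
Step 26: x=[4.8443] v=[-0.6332]
Step 27: x=[4.8129] v=[-0.6287]
Step 28: x=[4.7818] v=[-0.6217]
Step 29: x=[4.7512] v=[-0.6122]
Step 30: x=[4.7212] v=[-0.6002]
Step 31: x=[4.6919] v=[-0.5858]
Step 32: x=[4.6635] v=[-0.5690]
Step 33: x=[4.6360] v=[-0.5500]
Step 34: x=[4.6096] v=[-0.5287]
Step 35: x=[4.5843] v=[-0.5053]
Step 36: x=[4.5603] v=[-0.4799]
Step 37: x=[4.5377] v=[-0.4525]
Step 38: x=[4.5165] v=[-0.4233]
Step 39: x=[4.4969] v=[-0.3924]
Step 40: x=[4.4789] v=[-0.3599]
Step 41: x=[4.4626] v=[-0.3260]
Step 42: x=[4.4481] v=[-0.2908]
Step 43: x=[4.4354] v=[-0.2544]
Step 44: x=[4.4246] v=[-0.2170]
Step 45: x=[4.4157] v=[-0.1787]
Step 46: x=[4.4087] v=[-0.1397]
Step 47: x=[4.4037] v=[-0.1001]
Step 48: x=[4.4007] v=[-0.0601]
Step 49: x=[4.3997] v=[-0.0199]
Step 50: x=[4.4007] v=[0.0204]
First v>=0 after going negative at step 50, time=2.5000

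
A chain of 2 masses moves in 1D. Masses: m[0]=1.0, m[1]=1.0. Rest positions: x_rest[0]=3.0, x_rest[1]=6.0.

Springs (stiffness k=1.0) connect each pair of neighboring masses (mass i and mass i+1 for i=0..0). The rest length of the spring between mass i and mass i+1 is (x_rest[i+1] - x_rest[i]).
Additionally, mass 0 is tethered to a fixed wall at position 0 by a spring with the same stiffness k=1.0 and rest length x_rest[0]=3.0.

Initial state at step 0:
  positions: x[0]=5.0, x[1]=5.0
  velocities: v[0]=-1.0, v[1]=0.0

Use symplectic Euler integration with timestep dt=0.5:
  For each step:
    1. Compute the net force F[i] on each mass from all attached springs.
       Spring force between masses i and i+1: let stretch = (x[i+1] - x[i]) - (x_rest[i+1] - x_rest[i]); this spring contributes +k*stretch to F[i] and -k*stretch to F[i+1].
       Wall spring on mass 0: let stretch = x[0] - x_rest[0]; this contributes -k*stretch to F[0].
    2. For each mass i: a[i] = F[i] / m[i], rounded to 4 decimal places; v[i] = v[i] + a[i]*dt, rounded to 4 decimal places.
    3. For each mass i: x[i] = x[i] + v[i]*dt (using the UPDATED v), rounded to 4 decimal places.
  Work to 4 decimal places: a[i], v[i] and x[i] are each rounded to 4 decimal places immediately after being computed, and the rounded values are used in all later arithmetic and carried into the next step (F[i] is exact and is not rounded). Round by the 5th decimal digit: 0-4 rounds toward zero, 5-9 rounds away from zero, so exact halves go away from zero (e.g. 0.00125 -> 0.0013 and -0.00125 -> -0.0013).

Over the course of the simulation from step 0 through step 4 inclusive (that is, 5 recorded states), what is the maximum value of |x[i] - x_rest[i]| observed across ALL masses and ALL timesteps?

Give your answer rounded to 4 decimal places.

Step 0: x=[5.0000 5.0000] v=[-1.0000 0.0000]
Step 1: x=[3.2500 5.7500] v=[-3.5000 1.5000]
Step 2: x=[1.3125 6.6250] v=[-3.8750 1.7500]
Step 3: x=[0.3750 6.9219] v=[-1.8750 0.5938]
Step 4: x=[0.9805 6.3321] v=[1.2110 -1.1797]
Max displacement = 2.6250

Answer: 2.6250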